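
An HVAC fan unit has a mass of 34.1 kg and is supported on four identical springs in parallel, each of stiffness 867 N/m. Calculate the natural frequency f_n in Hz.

Parallel springs add: k_eq = 4 × 867 = 3468 N/m.
ω_n = √(k_eq/m) = √(3468/34.1) = √101.7 = 10.08 rad/s.
f_n = ω_n/(2π) = 10.08/6.283 = 1.605 Hz.

1.61 Hz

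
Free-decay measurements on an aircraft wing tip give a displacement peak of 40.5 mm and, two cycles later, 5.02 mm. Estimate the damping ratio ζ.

0.164

Logarithmic decrement δ = (1/n)·ln(x₀/x_n) = (1/2)·ln(40.5/5.02) = (1/2)·ln(8.068) = 1.044.
ζ = δ/√(4π² + δ²) = 1.044/√(39.48 + 1.09) = 1.044/6.369 = 0.1639.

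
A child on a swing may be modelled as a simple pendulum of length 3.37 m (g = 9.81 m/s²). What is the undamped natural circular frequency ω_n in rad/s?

For a simple pendulum ω_n = √(g/L) = √(9.81/3.37) = √2.911 = 1.706 rad/s.

1.71 rad/s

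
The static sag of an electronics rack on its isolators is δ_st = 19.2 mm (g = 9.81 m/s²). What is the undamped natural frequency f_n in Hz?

ω_n = √(g/δ_st) = √(9.81/0.0192) = √510.9 = 22.60 rad/s.
f_n = ω_n/(2π) = 22.60/6.283 = 3.598 Hz.

3.60 Hz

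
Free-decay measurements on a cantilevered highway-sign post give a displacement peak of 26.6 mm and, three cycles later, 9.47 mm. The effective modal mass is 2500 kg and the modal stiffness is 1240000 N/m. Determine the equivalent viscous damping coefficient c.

6090 N·s/m

Logarithmic decrement δ = (1/n)·ln(x₀/x_n) = (1/3)·ln(26.6/9.47) = (1/3)·ln(2.809) = 0.3443.
ζ = δ/√(4π² + δ²) = 0.3443/√(39.48 + 0.119) = 0.3443/6.293 = 0.05471.
c = ζ · 2√(km) = 0.05471 × 2√(1240000 × 2500) = 0.05471 × 111400 = 6092 N·s/m.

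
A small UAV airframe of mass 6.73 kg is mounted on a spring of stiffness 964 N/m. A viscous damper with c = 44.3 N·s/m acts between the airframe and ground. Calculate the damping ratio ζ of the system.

0.275

ω_n = √(k/m) = √(964.0/6.73) = 11.97 rad/s.
Critical damping c_c = 2√(k·m) = 2√(964.0 × 6.73) = 161.1 N·s/m, so ζ = c/c_c = 44.3/161.1 = 0.2750.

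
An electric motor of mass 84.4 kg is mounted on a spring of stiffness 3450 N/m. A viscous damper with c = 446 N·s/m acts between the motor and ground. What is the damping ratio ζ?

0.413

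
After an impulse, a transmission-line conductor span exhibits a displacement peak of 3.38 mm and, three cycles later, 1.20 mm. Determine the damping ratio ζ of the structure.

Logarithmic decrement δ = (1/n)·ln(x₀/x_n) = (1/3)·ln(3.38/1.20) = (1/3)·ln(2.817) = 0.3452.
ζ = δ/√(4π² + δ²) = 0.3452/√(39.48 + 0.119) = 0.3452/6.293 = 0.05486.

0.0549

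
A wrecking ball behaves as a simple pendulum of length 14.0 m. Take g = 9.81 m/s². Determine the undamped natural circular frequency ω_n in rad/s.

0.837 rad/s

For a simple pendulum ω_n = √(g/L) = √(9.81/14.0) = √0.7007 = 0.8371 rad/s.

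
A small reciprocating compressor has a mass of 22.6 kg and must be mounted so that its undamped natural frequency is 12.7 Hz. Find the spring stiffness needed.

ω_n = 2πf_n = 2π × 12.7 = 79.80 rad/s.
k = m·ω_n² = 22.6 × 79.80² = 22.6 × 6367 = 143900 N/m.

144000 N/m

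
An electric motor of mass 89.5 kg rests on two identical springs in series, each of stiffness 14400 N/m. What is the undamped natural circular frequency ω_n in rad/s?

Series springs: 1/k_eq = 2/14400, so k_eq = 14400/2 = 7200 N/m.
ω_n = √(k_eq/m) = √(7200/89.5) = √80.45 = 8.969 rad/s.

8.97 rad/s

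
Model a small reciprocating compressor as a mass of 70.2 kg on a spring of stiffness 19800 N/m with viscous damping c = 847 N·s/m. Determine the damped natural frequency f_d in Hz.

2.49 Hz

ω_n = √(k/m) = √(19800/70.2) = 16.79 rad/s.
Critical damping c_c = 2√(k·m) = 2√(19800 × 70.2) = 2358 N·s/m, so ζ = c/c_c = 847/2358 = 0.3592.
ω_d = ω_n√(1 − ζ²) = 16.79 × √(1 − 0.129) = 15.67 rad/s.
f_d = ω_d/(2π) = 2.495 Hz.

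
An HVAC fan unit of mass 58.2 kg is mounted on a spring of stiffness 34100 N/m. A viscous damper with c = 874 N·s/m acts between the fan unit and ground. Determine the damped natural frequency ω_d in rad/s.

ω_n = √(k/m) = √(34100/58.2) = 24.21 rad/s.
Critical damping c_c = 2√(k·m) = 2√(34100 × 58.2) = 2818 N·s/m, so ζ = c/c_c = 874/2818 = 0.3102.
ω_d = ω_n√(1 − ζ²) = 24.21 × √(1 − 0.0962) = 23.01 rad/s.

23.0 rad/s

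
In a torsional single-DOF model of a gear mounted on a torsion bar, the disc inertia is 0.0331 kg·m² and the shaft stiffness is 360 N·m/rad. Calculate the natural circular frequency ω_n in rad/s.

104 rad/s

ω_n = √(k_t/J) = √(360/0.0331) = √10880 = 104.3 rad/s.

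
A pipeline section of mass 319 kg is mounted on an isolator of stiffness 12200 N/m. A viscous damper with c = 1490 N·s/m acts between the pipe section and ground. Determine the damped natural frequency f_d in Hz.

ω_n = √(k/m) = √(12200/319) = 6.184 rad/s.
Critical damping c_c = 2√(k·m) = 2√(12200 × 319) = 3946 N·s/m, so ζ = c/c_c = 1490/3946 = 0.3776.
ω_d = ω_n√(1 − ζ²) = 6.184 × √(1 − 0.143) = 5.726 rad/s.
f_d = ω_d/(2π) = 0.9114 Hz.

0.911 Hz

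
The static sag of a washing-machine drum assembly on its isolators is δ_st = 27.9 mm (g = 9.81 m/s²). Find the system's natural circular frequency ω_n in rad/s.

18.8 rad/s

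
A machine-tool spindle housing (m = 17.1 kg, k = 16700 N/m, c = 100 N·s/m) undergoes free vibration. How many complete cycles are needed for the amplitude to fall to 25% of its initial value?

3 cycles

ζ = c/(2√(km)) = 100/(2√(16700 × 17.1)) = 100/1069 = 0.09357.
Logarithmic decrement δ = 2πζ/√(1 − ζ²) = 2π × 0.09357/√(1 − 0.00875) = 0.5905.
x_n/x₀ = e^(−nδ) ≤ 0.25; take ln: n ≥ ln(1/0.25)/δ = 1.386/0.5905 = 2.348.
So 3 complete cycles are required.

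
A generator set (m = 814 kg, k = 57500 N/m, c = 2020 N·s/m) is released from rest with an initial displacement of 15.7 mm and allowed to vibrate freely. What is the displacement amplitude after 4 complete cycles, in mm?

0.369 mm

ζ = c/(2√(km)) = 2020/(2√(57500 × 814)) = 2020/13680 = 0.1476.
Logarithmic decrement δ = 2πζ/√(1 − ζ²) = 2π × 0.1476/√(1 − 0.0218) = 0.9379.
After n cycles, x_n/x₀ = e^(−nδ), so x_4 = 15.7 × e^(−4 × 0.9379) = 15.7 × 0.02348 = 0.3687 mm.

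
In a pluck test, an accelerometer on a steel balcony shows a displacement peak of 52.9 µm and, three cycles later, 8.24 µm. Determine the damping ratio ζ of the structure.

Logarithmic decrement δ = (1/n)·ln(x₀/x_n) = (1/3)·ln(52.9/8.24) = (1/3)·ln(6.420) = 0.6198.
ζ = δ/√(4π² + δ²) = 0.6198/√(39.48 + 0.384) = 0.6198/6.314 = 0.09817.

0.0982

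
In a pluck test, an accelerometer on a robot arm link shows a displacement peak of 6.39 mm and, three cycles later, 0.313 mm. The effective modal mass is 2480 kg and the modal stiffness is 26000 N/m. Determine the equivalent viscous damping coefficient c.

2540 N·s/m

Logarithmic decrement δ = (1/n)·ln(x₀/x_n) = (1/3)·ln(6.39/0.313) = (1/3)·ln(20.42) = 1.005.
ζ = δ/√(4π² + δ²) = 1.005/√(39.48 + 1.01) = 1.005/6.363 = 0.1580.
c = ζ · 2√(km) = 0.1580 × 2√(26000 × 2480) = 0.1580 × 16060 = 2538 N·s/m.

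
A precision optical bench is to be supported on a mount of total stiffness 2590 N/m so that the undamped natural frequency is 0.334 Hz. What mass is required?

588 kg

ω_n = 2πf_n = 2π × 0.334 = 2.099 rad/s.
m = k/ω_n² = 2590/2.099² = 2590/4.404 = 588.1 kg.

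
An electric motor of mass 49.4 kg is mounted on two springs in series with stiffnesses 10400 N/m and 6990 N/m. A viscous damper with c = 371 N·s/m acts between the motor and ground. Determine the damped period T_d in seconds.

0.748 s

Series springs: 1/k_eq = 1/10400 + 1/6990 = 0.0002392, so k_eq = 4180 N/m.
ω_n = √(k_eq/m) = √(4180/49.4) = 9.199 rad/s.
Critical damping c_c = 2√(k_eq·m) = 2√(4180 × 49.4) = 908.9 N·s/m, so ζ = c/c_c = 371/908.9 = 0.4082.
ω_d = ω_n√(1 − ζ²) = 9.199 × √(1 − 0.167) = 8.398 rad/s.
T_d = 2π/ω_d = 0.7482 s.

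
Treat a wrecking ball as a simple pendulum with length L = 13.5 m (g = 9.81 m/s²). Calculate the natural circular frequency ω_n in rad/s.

0.852 rad/s

For a simple pendulum ω_n = √(g/L) = √(9.81/13.5) = √0.7267 = 0.8524 rad/s.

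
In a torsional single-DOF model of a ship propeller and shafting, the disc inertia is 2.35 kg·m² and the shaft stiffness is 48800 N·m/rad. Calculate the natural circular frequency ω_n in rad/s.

ω_n = √(k_t/J) = √(48800/2.35) = √20770 = 144.1 rad/s.

144 rad/s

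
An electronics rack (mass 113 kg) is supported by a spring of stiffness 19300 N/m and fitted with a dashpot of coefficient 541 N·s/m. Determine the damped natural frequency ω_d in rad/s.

ω_n = √(k/m) = √(19300/113) = 13.07 rad/s.
Critical damping c_c = 2√(k·m) = 2√(19300 × 113) = 2954 N·s/m, so ζ = c/c_c = 541/2954 = 0.1832.
ω_d = ω_n√(1 − ζ²) = 13.07 × √(1 − 0.0336) = 12.85 rad/s.

12.8 rad/s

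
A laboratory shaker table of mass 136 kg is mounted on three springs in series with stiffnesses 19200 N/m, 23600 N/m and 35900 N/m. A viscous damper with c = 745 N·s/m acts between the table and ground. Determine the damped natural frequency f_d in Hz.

1.15 Hz

Series springs: 1/k_eq = 1/19200 + 1/23600 + 1/35900 = 0.0001223, so k_eq = 8176 N/m.
ω_n = √(k_eq/m) = √(8176/136) = 7.753 rad/s.
Critical damping c_c = 2√(k_eq·m) = 2√(8176 × 136) = 2109 N·s/m, so ζ = c/c_c = 745/2109 = 0.3533.
ω_d = ω_n√(1 − ζ²) = 7.753 × √(1 − 0.125) = 7.254 rad/s.
f_d = ω_d/(2π) = 1.154 Hz.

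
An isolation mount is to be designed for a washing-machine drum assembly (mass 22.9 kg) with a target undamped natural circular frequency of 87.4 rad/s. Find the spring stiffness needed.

175000 N/m

k = m·ω_n² = 22.9 × 87.40² = 22.9 × 7639 = 174900 N/m.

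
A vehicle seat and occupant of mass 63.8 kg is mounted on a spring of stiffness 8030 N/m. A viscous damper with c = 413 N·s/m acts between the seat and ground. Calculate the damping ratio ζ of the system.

ω_n = √(k/m) = √(8030/63.8) = 11.22 rad/s.
Critical damping c_c = 2√(k·m) = 2√(8030 × 63.8) = 1432 N·s/m, so ζ = c/c_c = 413/1432 = 0.2885.

0.289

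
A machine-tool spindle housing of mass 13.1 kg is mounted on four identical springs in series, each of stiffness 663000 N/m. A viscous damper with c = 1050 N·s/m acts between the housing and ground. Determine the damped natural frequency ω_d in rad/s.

Series springs: 1/k_eq = 4/663000, so k_eq = 663000/4 = 165800 N/m.
ω_n = √(k_eq/m) = √(165800/13.1) = 112.5 rad/s.
Critical damping c_c = 2√(k_eq·m) = 2√(165800 × 13.1) = 2947 N·s/m, so ζ = c/c_c = 1050/2947 = 0.3563.
ω_d = ω_n√(1 − ζ²) = 112.5 × √(1 − 0.127) = 105.1 rad/s.

105 rad/s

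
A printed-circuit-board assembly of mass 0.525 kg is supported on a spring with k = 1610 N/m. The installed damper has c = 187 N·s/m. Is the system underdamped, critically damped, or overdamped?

overdamped

c_c = 2√(k·m) = 58.15 N·s/m; ζ = c/c_c = 187/58.15 = 3.22.
Since ζ > 1 the system is overdamped.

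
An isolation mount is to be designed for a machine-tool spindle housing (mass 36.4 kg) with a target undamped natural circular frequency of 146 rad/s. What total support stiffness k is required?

k = m·ω_n² = 36.4 × 146.0² = 36.4 × 21320 = 775900 N/m.

776000 N/m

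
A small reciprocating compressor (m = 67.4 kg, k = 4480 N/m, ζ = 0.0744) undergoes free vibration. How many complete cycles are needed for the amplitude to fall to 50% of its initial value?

Logarithmic decrement δ = 2πζ/√(1 − ζ²) = 2π × 0.07440/√(1 − 0.00554) = 0.4688.
x_n/x₀ = e^(−nδ) ≤ 0.5; take ln: n ≥ ln(1/0.5)/δ = 0.6931/0.4688 = 1.479.
So 2 complete cycles are required.

2 cycles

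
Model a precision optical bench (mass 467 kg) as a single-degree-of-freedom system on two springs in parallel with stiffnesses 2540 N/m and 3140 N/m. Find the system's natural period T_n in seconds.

1.80 s

Parallel springs add: k_eq = 2540 + 3140 = 5680 N/m.
ω_n = √(k_eq/m) = √(5680/467) = √12.16 = 3.488 rad/s.
T_n = 2π/ω_n = 6.283/3.488 = 1.802 s.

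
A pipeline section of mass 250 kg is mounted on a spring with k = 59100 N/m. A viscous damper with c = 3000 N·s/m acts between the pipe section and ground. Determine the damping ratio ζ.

0.390

ω_n = √(k/m) = √(59100/250) = 15.38 rad/s.
Critical damping c_c = 2√(k·m) = 2√(59100 × 250) = 7688 N·s/m, so ζ = c/c_c = 3000/7688 = 0.3902.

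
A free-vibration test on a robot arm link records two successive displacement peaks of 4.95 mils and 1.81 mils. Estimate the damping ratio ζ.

0.158

Logarithmic decrement δ = (1/n)·ln(x₀/x_n) = (1/1)·ln(4.95/1.81) = (1/1)·ln(2.735) = 1.006.
ζ = δ/√(4π² + δ²) = 1.006/√(39.48 + 1.01) = 1.006/6.363 = 0.1581.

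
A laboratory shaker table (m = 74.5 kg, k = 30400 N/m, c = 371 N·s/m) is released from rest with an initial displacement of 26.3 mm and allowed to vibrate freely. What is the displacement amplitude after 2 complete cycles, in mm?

5.52 mm

ζ = c/(2√(km)) = 371/(2√(30400 × 74.5)) = 371/3010 = 0.1233.
Logarithmic decrement δ = 2πζ/√(1 − ζ²) = 2π × 0.1233/√(1 − 0.0152) = 0.7804.
After n cycles, x_n/x₀ = e^(−nδ), so x_2 = 26.3 × e^(−2 × 0.7804) = 26.3 × 0.2100 = 5.522 mm.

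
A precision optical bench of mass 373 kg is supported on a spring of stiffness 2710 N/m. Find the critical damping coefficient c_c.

2010 N·s/m

c_c = 2√(k·m) = 2√(2710 × 373) = 2 × 1005 = 2011 N·s/m.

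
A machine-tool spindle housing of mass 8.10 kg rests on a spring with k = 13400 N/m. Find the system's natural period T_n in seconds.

0.154 s

ω_n = √(k/m) = √(13400/8.10) = √1654 = 40.67 rad/s.
T_n = 2π/ω_n = 6.283/40.67 = 0.1545 s.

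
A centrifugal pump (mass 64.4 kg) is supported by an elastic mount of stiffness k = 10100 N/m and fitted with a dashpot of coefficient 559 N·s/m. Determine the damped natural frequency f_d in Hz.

1.87 Hz

ω_n = √(k/m) = √(10100/64.4) = 12.52 rad/s.
Critical damping c_c = 2√(k·m) = 2√(10100 × 64.4) = 1613 N·s/m, so ζ = c/c_c = 559/1613 = 0.3466.
ω_d = ω_n√(1 − ζ²) = 12.52 × √(1 − 0.120) = 11.75 rad/s.
f_d = ω_d/(2π) = 1.870 Hz.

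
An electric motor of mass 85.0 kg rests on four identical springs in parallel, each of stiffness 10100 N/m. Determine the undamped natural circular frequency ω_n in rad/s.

21.8 rad/s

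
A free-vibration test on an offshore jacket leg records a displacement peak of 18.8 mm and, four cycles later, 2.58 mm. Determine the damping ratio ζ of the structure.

0.0788

Logarithmic decrement δ = (1/n)·ln(x₀/x_n) = (1/4)·ln(18.8/2.58) = (1/4)·ln(7.287) = 0.4965.
ζ = δ/√(4π² + δ²) = 0.4965/√(39.48 + 0.247) = 0.4965/6.303 = 0.07878.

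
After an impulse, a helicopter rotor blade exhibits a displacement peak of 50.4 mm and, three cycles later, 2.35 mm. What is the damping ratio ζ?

Logarithmic decrement δ = (1/n)·ln(x₀/x_n) = (1/3)·ln(50.4/2.35) = (1/3)·ln(21.45) = 1.022.
ζ = δ/√(4π² + δ²) = 1.022/√(39.48 + 1.04) = 1.022/6.366 = 0.1605.

0.161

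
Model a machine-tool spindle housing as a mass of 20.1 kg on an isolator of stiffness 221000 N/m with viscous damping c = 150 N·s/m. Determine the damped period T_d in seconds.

ω_n = √(k/m) = √(221000/20.1) = 104.9 rad/s.
Critical damping c_c = 2√(k·m) = 2√(221000 × 20.1) = 4215 N·s/m, so ζ = c/c_c = 150/4215 = 0.03559.
ω_d = ω_n√(1 − ζ²) = 104.9 × √(1 − 0.00127) = 104.8 rad/s.
T_d = 2π/ω_d = 0.05996 s.

0.0600 s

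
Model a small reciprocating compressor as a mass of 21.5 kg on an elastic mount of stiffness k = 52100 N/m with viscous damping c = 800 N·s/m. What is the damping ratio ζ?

0.378

ω_n = √(k/m) = √(52100/21.5) = 49.23 rad/s.
Critical damping c_c = 2√(k·m) = 2√(52100 × 21.5) = 2117 N·s/m, so ζ = c/c_c = 800/2117 = 0.3779.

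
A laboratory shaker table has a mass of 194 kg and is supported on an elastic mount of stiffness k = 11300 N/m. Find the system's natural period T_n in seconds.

0.823 s

ω_n = √(k/m) = √(11300/194) = √58.25 = 7.632 rad/s.
T_n = 2π/ω_n = 6.283/7.632 = 0.8233 s.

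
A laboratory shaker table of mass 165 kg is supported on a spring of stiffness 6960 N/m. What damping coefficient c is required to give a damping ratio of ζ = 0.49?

c_c = 2√(k·m) = 2√(6960 × 165) = 2143 N·s/m.
c = ζ·c_c = 0.49 × 2143 = 1050 N·s/m.

1050 N·s/m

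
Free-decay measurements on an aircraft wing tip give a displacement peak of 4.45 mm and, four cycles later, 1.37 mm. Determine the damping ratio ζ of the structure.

0.0468

Logarithmic decrement δ = (1/n)·ln(x₀/x_n) = (1/4)·ln(4.45/1.37) = (1/4)·ln(3.248) = 0.2945.
ζ = δ/√(4π² + δ²) = 0.2945/√(39.48 + 0.0867) = 0.2945/6.290 = 0.04682.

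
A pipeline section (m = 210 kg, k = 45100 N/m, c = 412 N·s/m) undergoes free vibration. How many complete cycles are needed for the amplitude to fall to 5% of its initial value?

8 cycles

ζ = c/(2√(km)) = 412/(2√(45100 × 210)) = 412/6155 = 0.06694.
Logarithmic decrement δ = 2πζ/√(1 − ζ²) = 2π × 0.06694/√(1 − 0.00448) = 0.4215.
x_n/x₀ = e^(−nδ) ≤ 0.05; take ln: n ≥ ln(1/0.05)/δ = 2.996/0.4215 = 7.107.
So 8 complete cycles are required.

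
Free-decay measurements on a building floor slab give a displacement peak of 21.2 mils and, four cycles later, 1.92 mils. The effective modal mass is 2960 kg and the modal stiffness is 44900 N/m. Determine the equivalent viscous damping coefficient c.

Logarithmic decrement δ = (1/n)·ln(x₀/x_n) = (1/4)·ln(21.2/1.92) = (1/4)·ln(11.04) = 0.6004.
ζ = δ/√(4π² + δ²) = 0.6004/√(39.48 + 0.361) = 0.6004/6.312 = 0.09513.
c = ζ · 2√(km) = 0.09513 × 2√(44900 × 2960) = 0.09513 × 23060 = 2193 N·s/m.

2190 N·s/m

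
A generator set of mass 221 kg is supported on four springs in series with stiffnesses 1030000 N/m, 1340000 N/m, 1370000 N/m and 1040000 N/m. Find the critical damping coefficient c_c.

Series springs: 1/k_eq = 1/1030000 + 1/1340000 + 1/1370000 + 1/1040000 = 3.409×10^-6, so k_eq = 293400 N/m.
c_c = 2√(k_eq·m) = 2√(293400 × 221) = 2 × 8052 = 16100 N·s/m.

16100 N·s/m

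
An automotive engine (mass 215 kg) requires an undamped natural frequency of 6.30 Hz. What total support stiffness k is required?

ω_n = 2πf_n = 2π × 6.30 = 39.58 rad/s.
k = m·ω_n² = 215 × 39.58² = 215 × 1567 = 336900 N/m.

337000 N/m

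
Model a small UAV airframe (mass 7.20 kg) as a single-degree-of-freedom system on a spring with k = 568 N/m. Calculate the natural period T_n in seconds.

ω_n = √(k/m) = √(568.0/7.20) = √78.89 = 8.882 rad/s.
T_n = 2π/ω_n = 6.283/8.882 = 0.7074 s.

0.707 s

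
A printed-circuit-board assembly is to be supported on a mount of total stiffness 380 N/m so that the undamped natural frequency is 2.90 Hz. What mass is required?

1.14 kg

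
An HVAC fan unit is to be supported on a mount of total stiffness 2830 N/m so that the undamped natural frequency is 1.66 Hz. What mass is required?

26.0 kg

ω_n = 2πf_n = 2π × 1.66 = 10.43 rad/s.
m = k/ω_n² = 2830/10.43² = 2830/108.8 = 26.01 kg.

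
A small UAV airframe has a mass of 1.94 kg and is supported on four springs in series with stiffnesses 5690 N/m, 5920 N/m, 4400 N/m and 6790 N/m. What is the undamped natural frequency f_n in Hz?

4.26 Hz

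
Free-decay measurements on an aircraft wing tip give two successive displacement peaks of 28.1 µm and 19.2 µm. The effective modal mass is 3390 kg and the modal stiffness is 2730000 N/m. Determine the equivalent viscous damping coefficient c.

11600 N·s/m

Logarithmic decrement δ = (1/n)·ln(x₀/x_n) = (1/1)·ln(28.1/19.2) = (1/1)·ln(1.464) = 0.3809.
ζ = δ/√(4π² + δ²) = 0.3809/√(39.48 + 0.145) = 0.3809/6.295 = 0.06050.
c = ζ · 2√(km) = 0.06050 × 2√(2730000 × 3390) = 0.06050 × 192400 = 11640 N·s/m.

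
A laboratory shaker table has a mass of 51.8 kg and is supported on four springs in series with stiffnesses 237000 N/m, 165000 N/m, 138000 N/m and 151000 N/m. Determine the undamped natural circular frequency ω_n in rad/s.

28.3 rad/s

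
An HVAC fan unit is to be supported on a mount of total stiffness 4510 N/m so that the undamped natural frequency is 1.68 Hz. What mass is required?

40.5 kg

ω_n = 2πf_n = 2π × 1.68 = 10.56 rad/s.
m = k/ω_n² = 4510/10.56² = 4510/111.4 = 40.48 kg.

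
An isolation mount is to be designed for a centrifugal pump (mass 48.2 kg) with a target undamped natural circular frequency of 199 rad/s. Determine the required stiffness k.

1910000 N/m

k = m·ω_n² = 48.2 × 199.0² = 48.2 × 39600 = 1909000 N/m.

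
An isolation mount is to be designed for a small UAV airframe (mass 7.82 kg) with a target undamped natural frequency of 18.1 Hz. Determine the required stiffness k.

101000 N/m

ω_n = 2πf_n = 2π × 18.1 = 113.7 rad/s.
k = m·ω_n² = 7.82 × 113.7² = 7.82 × 12930 = 101100 N/m.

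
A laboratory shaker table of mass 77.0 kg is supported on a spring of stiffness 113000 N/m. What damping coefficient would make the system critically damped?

5900 N·s/m

c_c = 2√(k·m) = 2√(113000 × 77.0) = 2 × 2950 = 5899 N·s/m.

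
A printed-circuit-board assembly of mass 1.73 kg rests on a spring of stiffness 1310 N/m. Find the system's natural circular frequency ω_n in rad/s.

27.5 rad/s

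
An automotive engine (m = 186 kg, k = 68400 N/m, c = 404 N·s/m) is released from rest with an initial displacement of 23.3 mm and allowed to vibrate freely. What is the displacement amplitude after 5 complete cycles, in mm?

3.92 mm

ζ = c/(2√(km)) = 404/(2√(68400 × 186)) = 404/7134 = 0.05663.
Logarithmic decrement δ = 2πζ/√(1 − ζ²) = 2π × 0.05663/√(1 − 0.00321) = 0.3564.
After n cycles, x_n/x₀ = e^(−nδ), so x_5 = 23.3 × e^(−5 × 0.3564) = 23.3 × 0.1683 = 3.921 mm.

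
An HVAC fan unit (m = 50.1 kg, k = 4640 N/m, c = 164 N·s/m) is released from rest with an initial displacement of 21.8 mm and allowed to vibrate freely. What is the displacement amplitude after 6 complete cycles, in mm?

0.0326 mm

ζ = c/(2√(km)) = 164/(2√(4640 × 50.1)) = 164/964.3 = 0.1701.
Logarithmic decrement δ = 2πζ/√(1 − ζ²) = 2π × 0.1701/√(1 − 0.0289) = 1.084.
After n cycles, x_n/x₀ = e^(−nδ), so x_6 = 21.8 × e^(−6 × 1.084) = 21.8 × 0.001494 = 0.03257 mm.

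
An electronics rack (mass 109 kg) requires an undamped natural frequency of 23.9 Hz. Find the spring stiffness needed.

ω_n = 2πf_n = 2π × 23.9 = 150.2 rad/s.
k = m·ω_n² = 109 × 150.2² = 109 × 22550 = 2458000 N/m.

2460000 N/m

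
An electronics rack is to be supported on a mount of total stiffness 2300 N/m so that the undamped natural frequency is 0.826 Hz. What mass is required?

ω_n = 2πf_n = 2π × 0.826 = 5.190 rad/s.
m = k/ω_n² = 2300/5.190² = 2300/26.94 = 85.39 kg.

85.4 kg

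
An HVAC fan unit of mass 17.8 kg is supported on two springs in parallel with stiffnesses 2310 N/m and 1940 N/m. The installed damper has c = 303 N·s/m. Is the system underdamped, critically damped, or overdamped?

underdamped

Parallel springs add: k_eq = 2310 + 1940 = 4250 N/m.
c_c = 2√(k_eq·m) = 550.1 N·s/m; ζ = c/c_c = 303/550.1 = 0.551.
Since ζ < 1 the system is underdamped.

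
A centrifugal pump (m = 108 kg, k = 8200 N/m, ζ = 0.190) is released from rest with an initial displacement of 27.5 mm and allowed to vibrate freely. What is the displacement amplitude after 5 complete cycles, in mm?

Logarithmic decrement δ = 2πζ/√(1 − ζ²) = 2π × 0.1900/√(1 − 0.0361) = 1.216.
After n cycles, x_n/x₀ = e^(−nδ), so x_5 = 27.5 × e^(−5 × 1.216) = 27.5 × 0.002289 = 0.06294 mm.

0.0629 mm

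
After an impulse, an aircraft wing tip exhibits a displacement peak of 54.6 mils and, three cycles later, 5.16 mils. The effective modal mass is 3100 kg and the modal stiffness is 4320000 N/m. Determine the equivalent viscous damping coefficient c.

Logarithmic decrement δ = (1/n)·ln(x₀/x_n) = (1/3)·ln(54.6/5.16) = (1/3)·ln(10.58) = 0.7864.
ζ = δ/√(4π² + δ²) = 0.7864/√(39.48 + 0.618) = 0.7864/6.332 = 0.1242.
c = ζ · 2√(km) = 0.1242 × 2√(4320000 × 3100) = 0.1242 × 231400 = 28740 N·s/m.

28700 N·s/m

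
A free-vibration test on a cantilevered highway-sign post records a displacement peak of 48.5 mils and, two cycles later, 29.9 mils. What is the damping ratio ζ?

0.0385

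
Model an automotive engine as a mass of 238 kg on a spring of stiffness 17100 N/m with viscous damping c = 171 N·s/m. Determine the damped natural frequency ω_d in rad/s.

8.47 rad/s

ω_n = √(k/m) = √(17100/238) = 8.476 rad/s.
Critical damping c_c = 2√(k·m) = 2√(17100 × 238) = 4035 N·s/m, so ζ = c/c_c = 171/4035 = 0.04238.
ω_d = ω_n√(1 − ζ²) = 8.476 × √(1 − 0.00180) = 8.469 rad/s.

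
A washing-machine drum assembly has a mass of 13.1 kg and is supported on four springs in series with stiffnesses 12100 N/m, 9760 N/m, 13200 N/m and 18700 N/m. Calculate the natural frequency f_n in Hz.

Series springs: 1/k_eq = 1/12100 + 1/9760 + 1/13200 + 1/18700 = 0.0003143, so k_eq = 3181 N/m.
ω_n = √(k_eq/m) = √(3181/13.1) = √242.8 = 15.58 rad/s.
f_n = ω_n/(2π) = 15.58/6.283 = 2.480 Hz.

2.48 Hz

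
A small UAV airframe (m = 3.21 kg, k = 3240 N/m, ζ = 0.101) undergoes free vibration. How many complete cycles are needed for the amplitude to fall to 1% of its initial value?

8 cycles

Logarithmic decrement δ = 2πζ/√(1 − ζ²) = 2π × 0.1010/√(1 − 0.0102) = 0.6379.
x_n/x₀ = e^(−nδ) ≤ 0.01; take ln: n ≥ ln(1/0.01)/δ = 4.605/0.6379 = 7.220.
So 8 complete cycles are required.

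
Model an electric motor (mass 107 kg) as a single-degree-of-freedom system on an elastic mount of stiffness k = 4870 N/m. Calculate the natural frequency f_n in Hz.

ω_n = √(k/m) = √(4870/107) = √45.51 = 6.746 rad/s.
f_n = ω_n/(2π) = 6.746/6.283 = 1.074 Hz.

1.07 Hz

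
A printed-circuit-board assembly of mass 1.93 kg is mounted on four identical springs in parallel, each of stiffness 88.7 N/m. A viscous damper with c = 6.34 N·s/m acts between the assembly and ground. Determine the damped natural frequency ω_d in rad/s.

13.5 rad/s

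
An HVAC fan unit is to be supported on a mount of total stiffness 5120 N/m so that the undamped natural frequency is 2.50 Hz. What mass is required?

20.8 kg

ω_n = 2πf_n = 2π × 2.50 = 15.71 rad/s.
m = k/ω_n² = 5120/15.71² = 5120/246.7 = 20.75 kg.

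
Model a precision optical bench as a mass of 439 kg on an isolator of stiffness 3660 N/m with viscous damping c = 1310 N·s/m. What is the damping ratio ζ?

0.517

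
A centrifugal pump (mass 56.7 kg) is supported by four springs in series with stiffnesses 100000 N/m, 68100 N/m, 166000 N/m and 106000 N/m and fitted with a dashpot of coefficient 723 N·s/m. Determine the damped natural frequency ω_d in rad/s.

Series springs: 1/k_eq = 1/100000 + 1/68100 + 1/166000 + 1/106000 = 4.014×10^-5, so k_eq = 24910 N/m.
ω_n = √(k_eq/m) = √(24910/56.7) = 20.96 rad/s.
Critical damping c_c = 2√(k_eq·m) = 2√(24910 × 56.7) = 2377 N·s/m, so ζ = c/c_c = 723/2377 = 0.3042.
ω_d = ω_n√(1 − ζ²) = 20.96 × √(1 − 0.0925) = 19.97 rad/s.

20.0 rad/s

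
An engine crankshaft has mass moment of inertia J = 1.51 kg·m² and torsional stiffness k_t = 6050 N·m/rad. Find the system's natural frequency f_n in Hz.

ω_n = √(k_t/J) = √(6050/1.51) = √4007 = 63.30 rad/s.
f_n = ω_n/(2π) = 63.30/6.283 = 10.07 Hz.

10.1 Hz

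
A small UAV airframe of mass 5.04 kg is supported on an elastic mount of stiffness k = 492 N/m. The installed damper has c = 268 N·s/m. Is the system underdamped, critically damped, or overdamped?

overdamped

c_c = 2√(k·m) = 99.59 N·s/m; ζ = c/c_c = 268/99.59 = 2.69.
Since ζ > 1 the system is overdamped.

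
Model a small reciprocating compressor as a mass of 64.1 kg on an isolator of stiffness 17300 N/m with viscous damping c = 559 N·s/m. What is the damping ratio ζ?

0.265

ω_n = √(k/m) = √(17300/64.1) = 16.43 rad/s.
Critical damping c_c = 2√(k·m) = 2√(17300 × 64.1) = 2106 N·s/m, so ζ = c/c_c = 559/2106 = 0.2654.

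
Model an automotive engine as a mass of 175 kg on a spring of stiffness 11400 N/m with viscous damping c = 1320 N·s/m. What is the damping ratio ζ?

0.467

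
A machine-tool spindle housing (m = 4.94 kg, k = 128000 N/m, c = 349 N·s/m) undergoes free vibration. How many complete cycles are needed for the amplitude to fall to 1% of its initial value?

ζ = c/(2√(km)) = 349/(2√(128000 × 4.94)) = 349/1590 = 0.2194.
Logarithmic decrement δ = 2πζ/√(1 − ζ²) = 2π × 0.2194/√(1 − 0.0482) = 1.413.
x_n/x₀ = e^(−nδ) ≤ 0.01; take ln: n ≥ ln(1/0.01)/δ = 4.605/1.413 = 3.259.
So 4 complete cycles are required.

4 cycles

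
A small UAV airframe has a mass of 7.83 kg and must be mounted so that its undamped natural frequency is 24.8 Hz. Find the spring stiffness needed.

ω_n = 2πf_n = 2π × 24.8 = 155.8 rad/s.
k = m·ω_n² = 7.83 × 155.8² = 7.83 × 24280 = 190100 N/m.

190000 N/m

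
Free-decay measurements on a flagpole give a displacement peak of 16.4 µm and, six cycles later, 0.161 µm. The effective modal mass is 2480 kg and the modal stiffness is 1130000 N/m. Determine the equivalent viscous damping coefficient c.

12900 N·s/m

Logarithmic decrement δ = (1/n)·ln(x₀/x_n) = (1/6)·ln(16.4/0.161) = (1/6)·ln(101.9) = 0.7706.
ζ = δ/√(4π² + δ²) = 0.7706/√(39.48 + 0.594) = 0.7706/6.330 = 0.1217.
c = ζ · 2√(km) = 0.1217 × 2√(1130000 × 2480) = 0.1217 × 105900 = 12890 N·s/m.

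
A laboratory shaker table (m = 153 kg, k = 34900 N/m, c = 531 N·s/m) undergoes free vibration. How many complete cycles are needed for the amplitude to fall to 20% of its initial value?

3 cycles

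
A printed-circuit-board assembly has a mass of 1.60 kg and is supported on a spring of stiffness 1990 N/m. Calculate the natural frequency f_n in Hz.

ω_n = √(k/m) = √(1990/1.60) = √1244 = 35.27 rad/s.
f_n = ω_n/(2π) = 35.27/6.283 = 5.613 Hz.

5.61 Hz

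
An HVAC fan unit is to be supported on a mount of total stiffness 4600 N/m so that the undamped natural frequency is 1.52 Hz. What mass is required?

ω_n = 2πf_n = 2π × 1.52 = 9.550 rad/s.
m = k/ω_n² = 4600/9.550² = 4600/91.21 = 50.43 kg.

50.4 kg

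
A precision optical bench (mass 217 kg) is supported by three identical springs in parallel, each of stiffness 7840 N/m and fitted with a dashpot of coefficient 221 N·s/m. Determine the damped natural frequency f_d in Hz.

1.65 Hz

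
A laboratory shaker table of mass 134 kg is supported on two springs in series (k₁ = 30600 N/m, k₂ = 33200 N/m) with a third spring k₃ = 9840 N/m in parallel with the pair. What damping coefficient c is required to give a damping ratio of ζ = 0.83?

3080 N·s/m

Series pair: k_s = k₁k₂/(k₁+k₂) = (30600)(33200)/(30600 + 33200) = 15920 N/m. In parallel with k₃: k_eq = 15920 + 9840 = 25760 N/m.
c_c = 2√(k_eq·m) = 2√(25760 × 134) = 3716 N·s/m.
c = ζ·c_c = 0.83 × 3716 = 3084 N·s/m.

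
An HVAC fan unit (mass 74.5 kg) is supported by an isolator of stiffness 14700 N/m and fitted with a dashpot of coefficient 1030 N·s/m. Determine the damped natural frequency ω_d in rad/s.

12.2 rad/s

ω_n = √(k/m) = √(14700/74.5) = 14.05 rad/s.
Critical damping c_c = 2√(k·m) = 2√(14700 × 74.5) = 2093 N·s/m, so ζ = c/c_c = 1030/2093 = 0.4921.
ω_d = ω_n√(1 − ζ²) = 14.05 × √(1 − 0.242) = 12.23 rad/s.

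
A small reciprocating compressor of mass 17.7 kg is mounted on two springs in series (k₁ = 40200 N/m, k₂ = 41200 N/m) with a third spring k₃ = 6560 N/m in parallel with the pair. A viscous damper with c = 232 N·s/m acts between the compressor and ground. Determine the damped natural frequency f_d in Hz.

6.12 Hz

Series pair: k_s = k₁k₂/(k₁+k₂) = (40200)(41200)/(40200 + 41200) = 20350 N/m. In parallel with k₃: k_eq = 20350 + 6560 = 26910 N/m.
ω_n = √(k_eq/m) = √(26910/17.7) = 38.99 rad/s.
Critical damping c_c = 2√(k_eq·m) = 2√(26910 × 17.7) = 1380 N·s/m, so ζ = c/c_c = 232/1380 = 0.1681.
ω_d = ω_n√(1 − ζ²) = 38.99 × √(1 − 0.0283) = 38.43 rad/s.
f_d = ω_d/(2π) = 6.117 Hz.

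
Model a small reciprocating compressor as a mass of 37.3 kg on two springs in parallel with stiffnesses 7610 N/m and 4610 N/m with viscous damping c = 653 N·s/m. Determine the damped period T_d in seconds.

Parallel springs add: k_eq = 7610 + 4610 = 12220 N/m.
ω_n = √(k_eq/m) = √(12220/37.3) = 18.10 rad/s.
Critical damping c_c = 2√(k_eq·m) = 2√(12220 × 37.3) = 1350 N·s/m, so ζ = c/c_c = 653/1350 = 0.4836.
ω_d = ω_n√(1 − ζ²) = 18.10 × √(1 − 0.234) = 15.84 rad/s.
T_d = 2π/ω_d = 0.3966 s.

0.397 s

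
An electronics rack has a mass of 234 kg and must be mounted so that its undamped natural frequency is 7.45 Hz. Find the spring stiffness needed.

ω_n = 2πf_n = 2π × 7.45 = 46.81 rad/s.
k = m·ω_n² = 234 × 46.81² = 234 × 2191 = 512700 N/m.

513000 N/m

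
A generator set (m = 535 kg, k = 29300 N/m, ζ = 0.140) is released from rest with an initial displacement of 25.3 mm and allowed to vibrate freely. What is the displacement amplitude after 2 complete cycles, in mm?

Logarithmic decrement δ = 2πζ/√(1 − ζ²) = 2π × 0.1400/√(1 − 0.0196) = 0.8884.
After n cycles, x_n/x₀ = e^(−nδ), so x_2 = 25.3 × e^(−2 × 0.8884) = 25.3 × 0.1692 = 4.280 mm.

4.28 mm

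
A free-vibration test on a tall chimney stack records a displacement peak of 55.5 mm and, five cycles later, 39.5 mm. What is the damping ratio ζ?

Logarithmic decrement δ = (1/n)·ln(x₀/x_n) = (1/5)·ln(55.5/39.5) = (1/5)·ln(1.405) = 0.06802.
ζ = δ/√(4π² + δ²) = 0.06802/√(39.48 + 0.00463) = 0.06802/6.284 = 0.01082.

0.0108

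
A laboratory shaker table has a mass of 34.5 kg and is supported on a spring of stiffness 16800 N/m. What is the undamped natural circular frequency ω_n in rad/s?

22.1 rad/s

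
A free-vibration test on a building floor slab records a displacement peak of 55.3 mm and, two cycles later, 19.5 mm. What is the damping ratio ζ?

0.0827

Logarithmic decrement δ = (1/n)·ln(x₀/x_n) = (1/2)·ln(55.3/19.5) = (1/2)·ln(2.836) = 0.5212.
ζ = δ/√(4π² + δ²) = 0.5212/√(39.48 + 0.272) = 0.5212/6.305 = 0.08266.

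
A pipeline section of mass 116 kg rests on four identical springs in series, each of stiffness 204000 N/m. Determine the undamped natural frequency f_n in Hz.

3.34 Hz

Series springs: 1/k_eq = 4/204000, so k_eq = 204000/4 = 51000 N/m.
ω_n = √(k_eq/m) = √(51000/116) = √439.7 = 20.97 rad/s.
f_n = ω_n/(2π) = 20.97/6.283 = 3.337 Hz.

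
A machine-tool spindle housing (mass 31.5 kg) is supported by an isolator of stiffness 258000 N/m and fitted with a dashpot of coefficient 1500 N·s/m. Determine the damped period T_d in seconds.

0.0720 s

ω_n = √(k/m) = √(258000/31.5) = 90.50 rad/s.
Critical damping c_c = 2√(k·m) = 2√(258000 × 31.5) = 5702 N·s/m, so ζ = c/c_c = 1500/5702 = 0.2631.
ω_d = ω_n√(1 − ζ²) = 90.50 × √(1 − 0.0692) = 87.31 rad/s.
T_d = 2π/ω_d = 0.07196 s.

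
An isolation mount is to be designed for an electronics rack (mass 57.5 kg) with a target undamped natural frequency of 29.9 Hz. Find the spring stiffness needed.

ω_n = 2πf_n = 2π × 29.9 = 187.9 rad/s.
k = m·ω_n² = 57.5 × 187.9² = 57.5 × 35290 = 2029000 N/m.

2030000 N/m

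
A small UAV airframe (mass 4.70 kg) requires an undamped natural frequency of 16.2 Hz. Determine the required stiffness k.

48700 N/m

ω_n = 2πf_n = 2π × 16.2 = 101.8 rad/s.
k = m·ω_n² = 4.70 × 101.8² = 4.70 × 10360 = 48700 N/m.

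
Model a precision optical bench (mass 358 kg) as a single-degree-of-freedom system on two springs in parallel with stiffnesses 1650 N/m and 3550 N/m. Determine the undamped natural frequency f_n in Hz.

Parallel springs add: k_eq = 1650 + 3550 = 5200 N/m.
ω_n = √(k_eq/m) = √(5200/358) = √14.53 = 3.811 rad/s.
f_n = ω_n/(2π) = 3.811/6.283 = 0.6066 Hz.

0.607 Hz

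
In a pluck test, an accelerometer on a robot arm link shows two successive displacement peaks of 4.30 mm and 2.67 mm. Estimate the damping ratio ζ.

Logarithmic decrement δ = (1/n)·ln(x₀/x_n) = (1/1)·ln(4.30/2.67) = (1/1)·ln(1.610) = 0.4765.
ζ = δ/√(4π² + δ²) = 0.4765/√(39.48 + 0.227) = 0.4765/6.301 = 0.07563.

0.0756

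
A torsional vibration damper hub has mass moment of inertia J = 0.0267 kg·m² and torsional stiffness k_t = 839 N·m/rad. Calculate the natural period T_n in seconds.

ω_n = √(k_t/J) = √(839/0.0267) = √31420 = 177.3 rad/s.
T_n = 2π/ω_n = 6.283/177.3 = 0.03544 s.

0.0354 s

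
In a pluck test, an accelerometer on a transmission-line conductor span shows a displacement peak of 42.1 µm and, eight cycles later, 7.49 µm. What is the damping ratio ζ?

0.0343

Logarithmic decrement δ = (1/n)·ln(x₀/x_n) = (1/8)·ln(42.1/7.49) = (1/8)·ln(5.621) = 0.2158.
ζ = δ/√(4π² + δ²) = 0.2158/√(39.48 + 0.0466) = 0.2158/6.287 = 0.03433.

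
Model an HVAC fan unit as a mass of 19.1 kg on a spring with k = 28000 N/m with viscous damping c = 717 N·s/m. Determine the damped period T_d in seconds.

ω_n = √(k/m) = √(28000/19.1) = 38.29 rad/s.
Critical damping c_c = 2√(k·m) = 2√(28000 × 19.1) = 1463 N·s/m, so ζ = c/c_c = 717/1463 = 0.4902.
ω_d = ω_n√(1 − ζ²) = 38.29 × √(1 − 0.240) = 33.37 rad/s.
T_d = 2π/ω_d = 0.1883 s.

0.188 s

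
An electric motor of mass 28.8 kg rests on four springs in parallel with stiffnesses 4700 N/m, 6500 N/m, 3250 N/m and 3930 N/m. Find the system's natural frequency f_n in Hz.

Parallel springs add: k_eq = 4700 + 6500 + 3250 + 3930 = 18380 N/m.
ω_n = √(k_eq/m) = √(18380/28.8) = √638.2 = 25.26 rad/s.
f_n = ω_n/(2π) = 25.26/6.283 = 4.021 Hz.

4.02 Hz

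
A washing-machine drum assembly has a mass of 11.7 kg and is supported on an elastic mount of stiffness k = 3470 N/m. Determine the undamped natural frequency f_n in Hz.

ω_n = √(k/m) = √(3470/11.7) = √296.6 = 17.22 rad/s.
f_n = ω_n/(2π) = 17.22/6.283 = 2.741 Hz.

2.74 Hz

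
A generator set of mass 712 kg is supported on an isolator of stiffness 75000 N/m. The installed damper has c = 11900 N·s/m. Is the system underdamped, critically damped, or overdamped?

c_c = 2√(k·m) = 14620 N·s/m; ζ = c/c_c = 11900/14620 = 0.814.
Since ζ < 1 the system is underdamped.

underdamped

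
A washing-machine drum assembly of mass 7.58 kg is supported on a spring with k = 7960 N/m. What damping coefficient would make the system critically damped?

c_c = 2√(k·m) = 2√(7960 × 7.58) = 2 × 245.6 = 491.3 N·s/m.

491 N·s/m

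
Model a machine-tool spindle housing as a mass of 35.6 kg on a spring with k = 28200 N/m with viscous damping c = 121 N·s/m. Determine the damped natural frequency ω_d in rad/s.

28.1 rad/s

ω_n = √(k/m) = √(28200/35.6) = 28.14 rad/s.
Critical damping c_c = 2√(k·m) = 2√(28200 × 35.6) = 2004 N·s/m, so ζ = c/c_c = 121/2004 = 0.06038.
ω_d = ω_n√(1 − ζ²) = 28.14 × √(1 − 0.00365) = 28.09 rad/s.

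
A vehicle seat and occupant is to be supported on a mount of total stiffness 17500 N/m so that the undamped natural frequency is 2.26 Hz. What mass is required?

ω_n = 2πf_n = 2π × 2.26 = 14.20 rad/s.
m = k/ω_n² = 17500/14.20² = 17500/201.6 = 86.79 kg.

86.8 kg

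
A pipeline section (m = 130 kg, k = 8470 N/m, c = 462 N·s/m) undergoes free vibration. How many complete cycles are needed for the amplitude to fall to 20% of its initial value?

2 cycles

ζ = c/(2√(km)) = 462/(2√(8470 × 130)) = 462/2099 = 0.2201.
Logarithmic decrement δ = 2πζ/√(1 − ζ²) = 2π × 0.2201/√(1 − 0.0485) = 1.418.
x_n/x₀ = e^(−nδ) ≤ 0.2; take ln: n ≥ ln(1/0.2)/δ = 1.609/1.418 = 1.135.
So 2 complete cycles are required.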